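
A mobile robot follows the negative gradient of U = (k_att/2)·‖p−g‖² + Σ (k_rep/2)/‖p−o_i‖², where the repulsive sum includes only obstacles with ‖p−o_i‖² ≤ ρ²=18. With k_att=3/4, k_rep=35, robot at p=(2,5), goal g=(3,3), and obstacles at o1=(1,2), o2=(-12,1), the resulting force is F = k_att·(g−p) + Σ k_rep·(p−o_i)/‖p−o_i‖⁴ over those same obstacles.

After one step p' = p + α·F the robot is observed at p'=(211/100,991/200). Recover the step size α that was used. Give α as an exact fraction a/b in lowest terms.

F_att = 3/4·(g−p) = 3/4·(1,-2) = (0.7500,-1.5000)
o1: d²=10 ≤ ρ²=18; F_rep = 35·(1,3)/10² = (0.3500,1.0500)
o2: d²=212 > ρ²=18 → inactive
F = F_att + ΣF_rep = (1.1000,-0.4500)
Δp = p'−p = (0.1100,-0.0450); α = Δx/Fx = (11/100) / (11/10) = 1/10
check: Δy/Fy = (-9/200) / (-9/20) = 1/10 ✓

α = 1/10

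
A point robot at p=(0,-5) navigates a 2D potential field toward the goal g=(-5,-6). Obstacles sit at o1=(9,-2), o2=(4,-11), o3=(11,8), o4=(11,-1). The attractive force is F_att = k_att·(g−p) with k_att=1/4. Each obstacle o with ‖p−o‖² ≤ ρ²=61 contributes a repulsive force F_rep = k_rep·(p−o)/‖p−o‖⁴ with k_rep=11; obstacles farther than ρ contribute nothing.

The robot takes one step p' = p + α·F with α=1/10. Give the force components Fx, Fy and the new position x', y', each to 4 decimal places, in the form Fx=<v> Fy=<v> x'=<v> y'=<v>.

Fx=-1.2663 Fy=-0.2256 x'=-0.1266 y'=-5.0226

F_att = 1/4·(g−p) = 1/4·(-5,-1) = (-1.2500,-0.2500)
o1: d²=90 > ρ²=61 → inactive
o2: d²=52 ≤ ρ²=61; F_rep = 11·(-4,6)/52² = (-0.0163,0.0244)
o3: d²=290 > ρ²=61 → inactive
o4: d²=137 > ρ²=61 → inactive
F = F_att + ΣF_rep = (-1.2663,-0.2256)
p' = p + 1/10·F = (-0.1266,-5.0226)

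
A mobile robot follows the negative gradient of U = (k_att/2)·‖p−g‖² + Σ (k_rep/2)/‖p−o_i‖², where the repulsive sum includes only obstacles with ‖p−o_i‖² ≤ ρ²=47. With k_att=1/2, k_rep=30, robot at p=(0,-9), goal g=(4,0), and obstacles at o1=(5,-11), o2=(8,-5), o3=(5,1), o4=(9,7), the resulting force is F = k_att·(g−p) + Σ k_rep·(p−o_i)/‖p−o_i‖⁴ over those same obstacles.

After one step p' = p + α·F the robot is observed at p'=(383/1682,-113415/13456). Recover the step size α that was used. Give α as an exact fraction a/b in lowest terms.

α = 1/8

F_att = 1/2·(g−p) = 1/2·(4,9) = (2.0000,4.5000)
o1: d²=29 ≤ ρ²=47; F_rep = 30·(-5,2)/29² = (-0.1784,0.0713)
o2: d²=80 > ρ²=47 → inactive
o3: d²=125 > ρ²=47 → inactive
o4: d²=337 > ρ²=47 → inactive
F = F_att + ΣF_rep = (1.8216,4.5713)
Δp = p'−p = (0.2277,0.5714); α = Δx/Fx = (383/1682) / (1532/841) = 1/8
check: Δy/Fy = (7689/13456) / (7689/1682) = 1/8 ✓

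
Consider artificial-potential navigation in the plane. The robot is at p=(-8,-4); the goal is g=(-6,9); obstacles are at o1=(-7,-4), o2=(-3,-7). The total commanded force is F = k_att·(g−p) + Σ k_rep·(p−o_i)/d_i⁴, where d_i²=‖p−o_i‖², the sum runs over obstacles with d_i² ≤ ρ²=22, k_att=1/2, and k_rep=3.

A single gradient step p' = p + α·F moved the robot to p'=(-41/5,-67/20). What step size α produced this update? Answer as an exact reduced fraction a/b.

α = 1/10

F_att = 1/2·(g−p) = 1/2·(2,13) = (1.0000,6.5000)
o1: d²=1 ≤ ρ²=22; F_rep = 3·(-1,0)/1² = (-3.0000,0.0000)
o2: d²=34 > ρ²=22 → inactive
F = F_att + ΣF_rep = (-2.0000,6.5000)
Δp = p'−p = (-0.2000,0.6500); α = Δx/Fx = (-1/5) / (-2) = 1/10
check: Δy/Fy = (13/20) / (13/2) = 1/10 ✓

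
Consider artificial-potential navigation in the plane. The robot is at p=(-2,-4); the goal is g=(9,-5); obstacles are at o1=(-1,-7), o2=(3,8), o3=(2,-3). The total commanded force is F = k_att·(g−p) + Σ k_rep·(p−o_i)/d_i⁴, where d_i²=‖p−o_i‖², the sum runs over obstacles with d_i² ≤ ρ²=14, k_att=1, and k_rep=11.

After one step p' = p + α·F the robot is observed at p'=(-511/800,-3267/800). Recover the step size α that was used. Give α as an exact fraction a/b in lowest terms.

α = 1/8

F_att = 1·(g−p) = 1·(11,-1) = (11.0000,-1.0000)
o1: d²=10 ≤ ρ²=14; F_rep = 11·(-1,3)/10² = (-0.1100,0.3300)
o2: d²=169 > ρ²=14 → inactive
o3: d²=17 > ρ²=14 → inactive
F = F_att + ΣF_rep = (10.8900,-0.6700)
Δp = p'−p = (1.3613,-0.0838); α = Δx/Fx = (1089/800) / (1089/100) = 1/8
check: Δy/Fy = (-67/800) / (-67/100) = 1/8 ✓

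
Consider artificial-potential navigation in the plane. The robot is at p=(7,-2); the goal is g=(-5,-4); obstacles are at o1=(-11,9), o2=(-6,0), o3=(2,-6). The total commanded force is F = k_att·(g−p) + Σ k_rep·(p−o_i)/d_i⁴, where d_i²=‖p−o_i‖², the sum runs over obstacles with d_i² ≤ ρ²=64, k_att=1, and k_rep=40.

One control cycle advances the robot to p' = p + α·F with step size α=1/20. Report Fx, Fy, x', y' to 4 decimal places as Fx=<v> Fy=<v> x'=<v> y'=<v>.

Fx=-11.8810 Fy=-1.9048 x'=6.4059 y'=-2.0952

F_att = 1·(g−p) = 1·(-12,-2) = (-12.0000,-2.0000)
o1: d²=445 > ρ²=64 → inactive
o2: d²=173 > ρ²=64 → inactive
o3: d²=41 ≤ ρ²=64; F_rep = 40·(5,4)/41² = (0.1190,0.0952)
F = F_att + ΣF_rep = (-11.8810,-1.9048)
p' = p + 1/20·F = (6.4059,-2.0952)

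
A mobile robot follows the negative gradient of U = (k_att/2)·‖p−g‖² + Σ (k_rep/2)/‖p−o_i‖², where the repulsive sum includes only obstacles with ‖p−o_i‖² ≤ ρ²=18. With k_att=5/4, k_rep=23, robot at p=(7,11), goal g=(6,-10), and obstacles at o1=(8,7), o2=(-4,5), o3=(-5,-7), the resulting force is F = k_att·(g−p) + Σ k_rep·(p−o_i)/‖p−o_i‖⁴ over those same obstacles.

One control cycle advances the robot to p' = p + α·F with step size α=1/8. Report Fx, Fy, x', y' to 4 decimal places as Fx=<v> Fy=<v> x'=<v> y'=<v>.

Fx=-1.3296 Fy=-25.9317 x'=6.8338 y'=7.7585

F_att = 5/4·(g−p) = 5/4·(-1,-21) = (-1.2500,-26.2500)
o1: d²=17 ≤ ρ²=18; F_rep = 23·(-1,4)/17² = (-0.0796,0.3183)
o2: d²=157 > ρ²=18 → inactive
o3: d²=468 > ρ²=18 → inactive
F = F_att + ΣF_rep = (-1.3296,-25.9317)
p' = p + 1/8·F = (6.8338,7.7585)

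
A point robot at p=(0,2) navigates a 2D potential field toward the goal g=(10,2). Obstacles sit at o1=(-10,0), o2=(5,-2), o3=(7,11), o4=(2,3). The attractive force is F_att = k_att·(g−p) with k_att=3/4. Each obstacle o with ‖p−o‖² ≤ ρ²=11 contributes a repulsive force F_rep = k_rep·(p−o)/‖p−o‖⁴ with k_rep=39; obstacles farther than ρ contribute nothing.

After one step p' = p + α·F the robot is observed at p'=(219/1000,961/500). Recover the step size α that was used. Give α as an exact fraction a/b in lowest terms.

F_att = 3/4·(g−p) = 3/4·(10,0) = (7.5000,0.0000)
o1: d²=104 > ρ²=11 → inactive
o2: d²=41 > ρ²=11 → inactive
o3: d²=130 > ρ²=11 → inactive
o4: d²=5 ≤ ρ²=11; F_rep = 39·(-2,-1)/5² = (-3.1200,-1.5600)
F = F_att + ΣF_rep = (4.3800,-1.5600)
Δp = p'−p = (0.2190,-0.0780); α = Δx/Fx = (219/1000) / (219/50) = 1/20
check: Δy/Fy = (-39/500) / (-39/25) = 1/20 ✓

α = 1/20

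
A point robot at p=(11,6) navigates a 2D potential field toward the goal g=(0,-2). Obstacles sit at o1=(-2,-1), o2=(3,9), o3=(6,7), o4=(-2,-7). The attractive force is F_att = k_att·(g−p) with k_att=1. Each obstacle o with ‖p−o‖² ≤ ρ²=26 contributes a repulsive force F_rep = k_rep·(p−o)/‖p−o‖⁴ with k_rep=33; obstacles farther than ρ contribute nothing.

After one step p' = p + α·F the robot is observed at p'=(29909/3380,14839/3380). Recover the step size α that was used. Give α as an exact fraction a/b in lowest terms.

F_att = 1·(g−p) = 1·(-11,-8) = (-11.0000,-8.0000)
o1: d²=218 > ρ²=26 → inactive
o2: d²=73 > ρ²=26 → inactive
o3: d²=26 ≤ ρ²=26; F_rep = 33·(5,-1)/26² = (0.2441,-0.0488)
o4: d²=338 > ρ²=26 → inactive
F = F_att + ΣF_rep = (-10.7559,-8.0488)
Δp = p'−p = (-2.1512,-1.6098); α = Δx/Fx = (-7271/3380) / (-7271/676) = 1/5
check: Δy/Fy = (-5441/3380) / (-5441/676) = 1/5 ✓

α = 1/5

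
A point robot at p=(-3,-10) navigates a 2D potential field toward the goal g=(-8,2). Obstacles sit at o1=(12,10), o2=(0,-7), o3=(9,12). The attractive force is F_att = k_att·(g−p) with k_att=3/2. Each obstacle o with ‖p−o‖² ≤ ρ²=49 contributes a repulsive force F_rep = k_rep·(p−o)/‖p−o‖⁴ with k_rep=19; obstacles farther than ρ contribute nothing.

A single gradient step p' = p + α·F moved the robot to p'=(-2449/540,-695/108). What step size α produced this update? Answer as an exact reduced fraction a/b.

α = 1/5

F_att = 3/2·(g−p) = 3/2·(-5,12) = (-7.5000,18.0000)
o1: d²=625 > ρ²=49 → inactive
o2: d²=18 ≤ ρ²=49; F_rep = 19·(-3,-3)/18² = (-0.1759,-0.1759)
o3: d²=628 > ρ²=49 → inactive
F = F_att + ΣF_rep = (-7.6759,17.8241)
Δp = p'−p = (-1.5352,3.5648); α = Δx/Fx = (-829/540) / (-829/108) = 1/5
check: Δy/Fy = (385/108) / (1925/108) = 1/5 ✓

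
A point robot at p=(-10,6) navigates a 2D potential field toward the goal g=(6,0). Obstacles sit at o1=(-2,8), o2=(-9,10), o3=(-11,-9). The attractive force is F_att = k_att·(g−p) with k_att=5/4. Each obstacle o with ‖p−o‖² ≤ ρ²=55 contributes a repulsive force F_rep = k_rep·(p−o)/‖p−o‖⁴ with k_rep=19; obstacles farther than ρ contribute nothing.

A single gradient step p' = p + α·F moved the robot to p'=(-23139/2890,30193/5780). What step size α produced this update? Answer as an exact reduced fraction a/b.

F_att = 5/4·(g−p) = 5/4·(16,-6) = (20.0000,-7.5000)
o1: d²=68 > ρ²=55 → inactive
o2: d²=17 ≤ ρ²=55; F_rep = 19·(-1,-4)/17² = (-0.0657,-0.2630)
o3: d²=226 > ρ²=55 → inactive
F = F_att + ΣF_rep = (19.9343,-7.7630)
Δp = p'−p = (1.9934,-0.7763); α = Δx/Fx = (5761/2890) / (5761/289) = 1/10
check: Δy/Fy = (-4487/5780) / (-4487/578) = 1/10 ✓

α = 1/10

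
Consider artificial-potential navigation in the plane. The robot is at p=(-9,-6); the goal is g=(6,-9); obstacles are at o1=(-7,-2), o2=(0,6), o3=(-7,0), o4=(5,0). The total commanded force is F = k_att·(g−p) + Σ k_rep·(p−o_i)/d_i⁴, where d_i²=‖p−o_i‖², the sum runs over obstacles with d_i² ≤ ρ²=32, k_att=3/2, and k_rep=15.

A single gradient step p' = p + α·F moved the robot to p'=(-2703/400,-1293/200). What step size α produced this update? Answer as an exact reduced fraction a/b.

F_att = 3/2·(g−p) = 3/2·(15,-3) = (22.5000,-4.5000)
o1: d²=20 ≤ ρ²=32; F_rep = 15·(-2,-4)/20² = (-0.0750,-0.1500)
o2: d²=225 > ρ²=32 → inactive
o3: d²=40 > ρ²=32 → inactive
o4: d²=232 > ρ²=32 → inactive
F = F_att + ΣF_rep = (22.4250,-4.6500)
Δp = p'−p = (2.2425,-0.4650); α = Δx/Fx = (897/400) / (897/40) = 1/10
check: Δy/Fy = (-93/200) / (-93/20) = 1/10 ✓

α = 1/10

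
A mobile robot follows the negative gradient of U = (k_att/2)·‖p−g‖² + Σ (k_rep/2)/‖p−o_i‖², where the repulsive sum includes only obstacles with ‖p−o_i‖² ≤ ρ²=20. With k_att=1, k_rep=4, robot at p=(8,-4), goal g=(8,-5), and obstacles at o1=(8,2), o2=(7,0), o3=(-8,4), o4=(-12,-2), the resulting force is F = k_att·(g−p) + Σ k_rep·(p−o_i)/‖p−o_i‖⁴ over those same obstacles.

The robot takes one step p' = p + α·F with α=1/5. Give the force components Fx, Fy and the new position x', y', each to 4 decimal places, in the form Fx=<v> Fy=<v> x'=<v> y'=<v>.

F_att = 1·(g−p) = 1·(0,-1) = (0.0000,-1.0000)
o1: d²=36 > ρ²=20 → inactive
o2: d²=17 ≤ ρ²=20; F_rep = 4·(1,-4)/17² = (0.0138,-0.0554)
o3: d²=320 > ρ²=20 → inactive
o4: d²=404 > ρ²=20 → inactive
F = F_att + ΣF_rep = (0.0138,-1.0554)
p' = p + 1/5·F = (8.0028,-4.2111)

Fx=0.0138 Fy=-1.0554 x'=8.0028 y'=-4.2111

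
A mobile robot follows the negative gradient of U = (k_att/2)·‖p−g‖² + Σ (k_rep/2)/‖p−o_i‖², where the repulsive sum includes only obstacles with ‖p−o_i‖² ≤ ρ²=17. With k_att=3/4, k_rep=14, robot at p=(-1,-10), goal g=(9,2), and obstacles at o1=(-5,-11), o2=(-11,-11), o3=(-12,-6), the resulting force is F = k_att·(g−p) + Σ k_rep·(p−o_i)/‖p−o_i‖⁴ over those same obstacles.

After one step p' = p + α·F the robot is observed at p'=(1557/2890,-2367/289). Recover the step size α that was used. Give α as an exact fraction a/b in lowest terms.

α = 1/5

F_att = 3/4·(g−p) = 3/4·(10,12) = (7.5000,9.0000)
o1: d²=17 ≤ ρ²=17; F_rep = 14·(4,1)/17² = (0.1938,0.0484)
o2: d²=101 > ρ²=17 → inactive
o3: d²=137 > ρ²=17 → inactive
F = F_att + ΣF_rep = (7.6938,9.0484)
Δp = p'−p = (1.5388,1.8097); α = Δx/Fx = (4447/2890) / (4447/578) = 1/5
check: Δy/Fy = (523/289) / (2615/289) = 1/5 ✓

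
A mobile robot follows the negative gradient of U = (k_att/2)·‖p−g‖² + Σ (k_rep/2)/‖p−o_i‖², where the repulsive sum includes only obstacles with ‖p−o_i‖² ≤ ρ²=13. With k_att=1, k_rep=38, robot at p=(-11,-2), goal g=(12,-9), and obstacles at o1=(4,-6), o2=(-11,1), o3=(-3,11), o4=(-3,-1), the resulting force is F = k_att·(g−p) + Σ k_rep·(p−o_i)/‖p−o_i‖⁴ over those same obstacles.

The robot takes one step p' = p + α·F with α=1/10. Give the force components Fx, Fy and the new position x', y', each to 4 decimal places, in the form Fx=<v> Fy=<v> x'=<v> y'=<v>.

Fx=23.0000 Fy=-8.4074 x'=-8.7000 y'=-2.8407

F_att = 1·(g−p) = 1·(23,-7) = (23.0000,-7.0000)
o1: d²=241 > ρ²=13 → inactive
o2: d²=9 ≤ ρ²=13; F_rep = 38·(0,-3)/9² = (0.0000,-1.4074)
o3: d²=233 > ρ²=13 → inactive
o4: d²=65 > ρ²=13 → inactive
F = F_att + ΣF_rep = (23.0000,-8.4074)
p' = p + 1/10·F = (-8.7000,-2.8407)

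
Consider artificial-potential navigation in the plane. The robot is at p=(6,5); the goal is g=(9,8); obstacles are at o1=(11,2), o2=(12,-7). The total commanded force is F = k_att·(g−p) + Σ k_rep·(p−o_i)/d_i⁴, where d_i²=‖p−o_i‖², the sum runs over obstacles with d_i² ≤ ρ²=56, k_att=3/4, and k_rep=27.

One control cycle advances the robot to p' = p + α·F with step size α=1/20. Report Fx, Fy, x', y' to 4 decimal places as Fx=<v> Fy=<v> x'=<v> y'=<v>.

Fx=2.1332 Fy=2.3201 x'=6.1067 y'=5.1160

F_att = 3/4·(g−p) = 3/4·(3,3) = (2.2500,2.2500)
o1: d²=34 ≤ ρ²=56; F_rep = 27·(-5,3)/34² = (-0.1168,0.0701)
o2: d²=180 > ρ²=56 → inactive
F = F_att + ΣF_rep = (2.1332,2.3201)
p' = p + 1/20·F = (6.1067,5.1160)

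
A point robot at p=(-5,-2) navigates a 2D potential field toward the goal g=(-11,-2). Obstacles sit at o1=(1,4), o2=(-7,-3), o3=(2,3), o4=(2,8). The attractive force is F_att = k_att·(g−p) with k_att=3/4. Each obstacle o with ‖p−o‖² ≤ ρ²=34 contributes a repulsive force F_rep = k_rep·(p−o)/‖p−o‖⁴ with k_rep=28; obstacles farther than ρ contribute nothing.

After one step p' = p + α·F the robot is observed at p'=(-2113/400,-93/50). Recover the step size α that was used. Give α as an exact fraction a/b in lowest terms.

F_att = 3/4·(g−p) = 3/4·(-6,0) = (-4.5000,0.0000)
o1: d²=72 > ρ²=34 → inactive
o2: d²=5 ≤ ρ²=34; F_rep = 28·(2,1)/5² = (2.2400,1.1200)
o3: d²=74 > ρ²=34 → inactive
o4: d²=149 > ρ²=34 → inactive
F = F_att + ΣF_rep = (-2.2600,1.1200)
Δp = p'−p = (-0.2825,0.1400); α = Δx/Fx = (-113/400) / (-113/50) = 1/8
check: Δy/Fy = (7/50) / (28/25) = 1/8 ✓

α = 1/8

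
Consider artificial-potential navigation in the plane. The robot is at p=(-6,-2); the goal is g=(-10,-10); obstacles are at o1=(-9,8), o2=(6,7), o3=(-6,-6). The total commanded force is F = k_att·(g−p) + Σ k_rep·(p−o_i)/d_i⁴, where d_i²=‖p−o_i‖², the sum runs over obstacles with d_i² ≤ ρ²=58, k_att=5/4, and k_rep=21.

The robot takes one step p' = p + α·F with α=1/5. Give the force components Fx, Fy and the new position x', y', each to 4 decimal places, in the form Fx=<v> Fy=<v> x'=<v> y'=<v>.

F_att = 5/4·(g−p) = 5/4·(-4,-8) = (-5.0000,-10.0000)
o1: d²=109 > ρ²=58 → inactive
o2: d²=225 > ρ²=58 → inactive
o3: d²=16 ≤ ρ²=58; F_rep = 21·(0,4)/16² = (0.0000,0.3281)
F = F_att + ΣF_rep = (-5.0000,-9.6719)
p' = p + 1/5·F = (-7.0000,-3.9344)

Fx=-5.0000 Fy=-9.6719 x'=-7.0000 y'=-3.9344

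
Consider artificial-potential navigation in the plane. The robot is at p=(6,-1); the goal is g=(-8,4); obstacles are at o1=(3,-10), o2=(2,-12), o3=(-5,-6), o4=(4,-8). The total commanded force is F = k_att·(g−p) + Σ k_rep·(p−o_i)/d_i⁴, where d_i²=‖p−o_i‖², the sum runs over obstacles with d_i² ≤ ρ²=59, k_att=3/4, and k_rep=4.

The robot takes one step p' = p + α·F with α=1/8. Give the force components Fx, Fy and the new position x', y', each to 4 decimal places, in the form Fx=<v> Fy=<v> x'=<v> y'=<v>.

F_att = 3/4·(g−p) = 3/4·(-14,5) = (-10.5000,3.7500)
o1: d²=90 > ρ²=59 → inactive
o2: d²=137 > ρ²=59 → inactive
o3: d²=146 > ρ²=59 → inactive
o4: d²=53 ≤ ρ²=59; F_rep = 4·(2,7)/53² = (0.0028,0.0100)
F = F_att + ΣF_rep = (-10.4972,3.7600)
p' = p + 1/8·F = (4.6879,-0.5300)

Fx=-10.4972 Fy=3.7600 x'=4.6879 y'=-0.5300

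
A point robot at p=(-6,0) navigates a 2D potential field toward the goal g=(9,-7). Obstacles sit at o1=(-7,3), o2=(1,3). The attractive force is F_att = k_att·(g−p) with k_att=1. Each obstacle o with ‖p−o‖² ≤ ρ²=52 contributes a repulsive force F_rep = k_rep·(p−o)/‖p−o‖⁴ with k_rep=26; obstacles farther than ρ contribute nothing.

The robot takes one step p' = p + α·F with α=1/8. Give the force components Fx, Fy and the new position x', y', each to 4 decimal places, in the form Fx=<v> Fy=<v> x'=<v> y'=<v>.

Fx=15.2600 Fy=-7.7800 x'=-4.0925 y'=-0.9725

F_att = 1·(g−p) = 1·(15,-7) = (15.0000,-7.0000)
o1: d²=10 ≤ ρ²=52; F_rep = 26·(1,-3)/10² = (0.2600,-0.7800)
o2: d²=58 > ρ²=52 → inactive
F = F_att + ΣF_rep = (15.2600,-7.7800)
p' = p + 1/8·F = (-4.0925,-0.9725)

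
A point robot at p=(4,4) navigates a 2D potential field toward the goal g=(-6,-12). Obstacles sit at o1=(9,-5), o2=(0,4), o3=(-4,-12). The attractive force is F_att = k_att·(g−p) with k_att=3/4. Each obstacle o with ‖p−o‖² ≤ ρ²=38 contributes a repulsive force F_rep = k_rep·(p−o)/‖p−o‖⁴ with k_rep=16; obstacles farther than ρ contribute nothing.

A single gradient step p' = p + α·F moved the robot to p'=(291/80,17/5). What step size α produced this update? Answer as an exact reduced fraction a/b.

α = 1/20

F_att = 3/4·(g−p) = 3/4·(-10,-16) = (-7.5000,-12.0000)
o1: d²=106 > ρ²=38 → inactive
o2: d²=16 ≤ ρ²=38; F_rep = 16·(4,0)/16² = (0.2500,0.0000)
o3: d²=320 > ρ²=38 → inactive
F = F_att + ΣF_rep = (-7.2500,-12.0000)
Δp = p'−p = (-0.3625,-0.6000); α = Δx/Fx = (-29/80) / (-29/4) = 1/20
check: Δy/Fy = (-3/5) / (-12) = 1/20 ✓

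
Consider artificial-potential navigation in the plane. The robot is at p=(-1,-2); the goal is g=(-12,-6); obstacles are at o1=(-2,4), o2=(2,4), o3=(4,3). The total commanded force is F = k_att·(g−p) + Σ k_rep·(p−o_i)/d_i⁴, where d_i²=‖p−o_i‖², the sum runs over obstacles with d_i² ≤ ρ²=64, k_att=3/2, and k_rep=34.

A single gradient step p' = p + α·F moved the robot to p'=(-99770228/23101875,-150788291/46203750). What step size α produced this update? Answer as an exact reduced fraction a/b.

α = 1/5

F_att = 3/2·(g−p) = 3/2·(-11,-4) = (-16.5000,-6.0000)
o1: d²=37 ≤ ρ²=64; F_rep = 34·(1,-6)/37² = (0.0248,-0.1490)
o2: d²=45 ≤ ρ²=64; F_rep = 34·(-3,-6)/45² = (-0.0504,-0.1007)
o3: d²=50 ≤ ρ²=64; F_rep = 34·(-5,-5)/50² = (-0.0680,-0.0680)
F = F_att + ΣF_rep = (-16.5935,-6.3178)
Δp = p'−p = (-3.3187,-1.2636); α = Δx/Fx = (-76668353/23101875) / (-76668353/4620375) = 1/5
check: Δy/Fy = (-58380791/46203750) / (-58380791/9240750) = 1/5 ✓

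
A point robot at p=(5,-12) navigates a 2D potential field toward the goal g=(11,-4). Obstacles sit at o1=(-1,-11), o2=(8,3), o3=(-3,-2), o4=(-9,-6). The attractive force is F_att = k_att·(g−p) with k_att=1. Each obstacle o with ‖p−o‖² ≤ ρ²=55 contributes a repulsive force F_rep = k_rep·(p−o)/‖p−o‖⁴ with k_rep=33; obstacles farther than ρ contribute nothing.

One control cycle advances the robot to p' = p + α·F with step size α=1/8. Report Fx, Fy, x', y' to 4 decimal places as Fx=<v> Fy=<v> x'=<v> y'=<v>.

F_att = 1·(g−p) = 1·(6,8) = (6.0000,8.0000)
o1: d²=37 ≤ ρ²=55; F_rep = 33·(6,-1)/37² = (0.1446,-0.0241)
o2: d²=234 > ρ²=55 → inactive
o3: d²=164 > ρ²=55 → inactive
o4: d²=232 > ρ²=55 → inactive
F = F_att + ΣF_rep = (6.1446,7.9759)
p' = p + 1/8·F = (5.7681,-11.0030)

Fx=6.1446 Fy=7.9759 x'=5.7681 y'=-11.0030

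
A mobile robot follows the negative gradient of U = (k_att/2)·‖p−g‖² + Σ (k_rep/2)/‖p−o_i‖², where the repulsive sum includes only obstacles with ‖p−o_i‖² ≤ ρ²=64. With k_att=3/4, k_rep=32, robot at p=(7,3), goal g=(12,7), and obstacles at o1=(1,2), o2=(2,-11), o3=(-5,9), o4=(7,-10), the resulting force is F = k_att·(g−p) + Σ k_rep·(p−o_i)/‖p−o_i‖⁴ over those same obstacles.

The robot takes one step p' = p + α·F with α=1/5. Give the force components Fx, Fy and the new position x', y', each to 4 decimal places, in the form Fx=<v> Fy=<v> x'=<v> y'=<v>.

F_att = 3/4·(g−p) = 3/4·(5,4) = (3.7500,3.0000)
o1: d²=37 ≤ ρ²=64; F_rep = 32·(6,1)/37² = (0.1402,0.0234)
o2: d²=221 > ρ²=64 → inactive
o3: d²=180 > ρ²=64 → inactive
o4: d²=169 > ρ²=64 → inactive
F = F_att + ΣF_rep = (3.8902,3.0234)
p' = p + 1/5·F = (7.7780,3.6047)

Fx=3.8902 Fy=3.0234 x'=7.7780 y'=3.6047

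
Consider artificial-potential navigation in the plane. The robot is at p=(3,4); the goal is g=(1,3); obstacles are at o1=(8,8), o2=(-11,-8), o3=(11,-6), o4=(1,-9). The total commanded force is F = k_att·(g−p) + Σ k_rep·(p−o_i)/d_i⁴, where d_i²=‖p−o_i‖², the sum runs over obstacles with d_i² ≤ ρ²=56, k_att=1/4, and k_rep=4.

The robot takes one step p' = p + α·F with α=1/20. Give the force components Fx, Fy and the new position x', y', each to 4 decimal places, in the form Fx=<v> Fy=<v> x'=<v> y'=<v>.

Fx=-0.5119 Fy=-0.2595 x'=2.9744 y'=3.9870

F_att = 1/4·(g−p) = 1/4·(-2,-1) = (-0.5000,-0.2500)
o1: d²=41 ≤ ρ²=56; F_rep = 4·(-5,-4)/41² = (-0.0119,-0.0095)
o2: d²=340 > ρ²=56 → inactive
o3: d²=164 > ρ²=56 → inactive
o4: d²=173 > ρ²=56 → inactive
F = F_att + ΣF_rep = (-0.5119,-0.2595)
p' = p + 1/20·F = (2.9744,3.9870)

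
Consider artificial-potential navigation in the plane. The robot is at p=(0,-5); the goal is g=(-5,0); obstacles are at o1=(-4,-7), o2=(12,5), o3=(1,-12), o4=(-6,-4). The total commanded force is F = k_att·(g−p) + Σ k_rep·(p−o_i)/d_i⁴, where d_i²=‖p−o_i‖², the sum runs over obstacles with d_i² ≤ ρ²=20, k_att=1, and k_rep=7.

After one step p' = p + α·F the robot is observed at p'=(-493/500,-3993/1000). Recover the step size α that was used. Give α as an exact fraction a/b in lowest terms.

F_att = 1·(g−p) = 1·(-5,5) = (-5.0000,5.0000)
o1: d²=20 ≤ ρ²=20; F_rep = 7·(4,2)/20² = (0.0700,0.0350)
o2: d²=244 > ρ²=20 → inactive
o3: d²=50 > ρ²=20 → inactive
o4: d²=37 > ρ²=20 → inactive
F = F_att + ΣF_rep = (-4.9300,5.0350)
Δp = p'−p = (-0.9860,1.0070); α = Δx/Fx = (-493/500) / (-493/100) = 1/5
check: Δy/Fy = (1007/1000) / (1007/200) = 1/5 ✓

α = 1/5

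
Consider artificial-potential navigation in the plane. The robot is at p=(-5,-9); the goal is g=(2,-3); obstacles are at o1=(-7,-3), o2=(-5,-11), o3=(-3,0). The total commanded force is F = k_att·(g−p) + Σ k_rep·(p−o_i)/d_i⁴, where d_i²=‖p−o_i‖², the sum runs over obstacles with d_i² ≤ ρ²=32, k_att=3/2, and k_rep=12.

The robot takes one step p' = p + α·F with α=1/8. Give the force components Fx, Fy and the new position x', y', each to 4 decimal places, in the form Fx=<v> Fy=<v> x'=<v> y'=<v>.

Fx=10.5000 Fy=10.5000 x'=-3.6875 y'=-7.6875

F_att = 3/2·(g−p) = 3/2·(7,6) = (10.5000,9.0000)
o1: d²=40 > ρ²=32 → inactive
o2: d²=4 ≤ ρ²=32; F_rep = 12·(0,2)/4² = (0.0000,1.5000)
o3: d²=85 > ρ²=32 → inactive
F = F_att + ΣF_rep = (10.5000,10.5000)
p' = p + 1/8·F = (-3.6875,-7.6875)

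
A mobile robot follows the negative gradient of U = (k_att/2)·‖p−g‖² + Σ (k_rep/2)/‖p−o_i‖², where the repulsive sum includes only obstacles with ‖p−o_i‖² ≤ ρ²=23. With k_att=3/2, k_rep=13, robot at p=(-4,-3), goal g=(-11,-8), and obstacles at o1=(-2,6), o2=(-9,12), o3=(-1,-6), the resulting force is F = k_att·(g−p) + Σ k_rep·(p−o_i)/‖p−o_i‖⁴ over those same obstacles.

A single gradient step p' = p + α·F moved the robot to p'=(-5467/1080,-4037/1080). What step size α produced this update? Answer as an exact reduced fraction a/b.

F_att = 3/2·(g−p) = 3/2·(-7,-5) = (-10.5000,-7.5000)
o1: d²=85 > ρ²=23 → inactive
o2: d²=250 > ρ²=23 → inactive
o3: d²=18 ≤ ρ²=23; F_rep = 13·(-3,3)/18² = (-0.1204,0.1204)
F = F_att + ΣF_rep = (-10.6204,-7.3796)
Δp = p'−p = (-1.0620,-0.7380); α = Δx/Fx = (-1147/1080) / (-1147/108) = 1/10
check: Δy/Fy = (-797/1080) / (-797/108) = 1/10 ✓

α = 1/10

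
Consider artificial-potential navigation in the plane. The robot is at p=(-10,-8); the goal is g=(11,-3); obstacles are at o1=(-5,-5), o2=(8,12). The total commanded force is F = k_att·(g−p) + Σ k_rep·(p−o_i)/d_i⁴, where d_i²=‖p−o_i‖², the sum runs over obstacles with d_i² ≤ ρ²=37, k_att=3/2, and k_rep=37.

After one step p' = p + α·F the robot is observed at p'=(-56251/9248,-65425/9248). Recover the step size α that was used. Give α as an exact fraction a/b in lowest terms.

F_att = 3/2·(g−p) = 3/2·(21,5) = (31.5000,7.5000)
o1: d²=34 ≤ ρ²=37; F_rep = 37·(-5,-3)/34² = (-0.1600,-0.0960)
o2: d²=724 > ρ²=37 → inactive
F = F_att + ΣF_rep = (31.3400,7.4040)
Δp = p'−p = (3.9175,0.9255); α = Δx/Fx = (36229/9248) / (36229/1156) = 1/8
check: Δy/Fy = (8559/9248) / (8559/1156) = 1/8 ✓

α = 1/8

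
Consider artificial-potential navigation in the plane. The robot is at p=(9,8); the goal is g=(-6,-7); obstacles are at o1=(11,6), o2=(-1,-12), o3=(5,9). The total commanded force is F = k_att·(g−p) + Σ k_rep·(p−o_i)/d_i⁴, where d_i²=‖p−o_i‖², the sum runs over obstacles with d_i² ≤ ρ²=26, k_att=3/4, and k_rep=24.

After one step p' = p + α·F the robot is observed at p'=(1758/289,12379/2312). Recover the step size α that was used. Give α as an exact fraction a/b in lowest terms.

α = 1/4

F_att = 3/4·(g−p) = 3/4·(-15,-15) = (-11.2500,-11.2500)
o1: d²=8 ≤ ρ²=26; F_rep = 24·(-2,2)/8² = (-0.7500,0.7500)
o2: d²=500 > ρ²=26 → inactive
o3: d²=17 ≤ ρ²=26; F_rep = 24·(4,-1)/17² = (0.3322,-0.0830)
F = F_att + ΣF_rep = (-11.6678,-10.5830)
Δp = p'−p = (-2.9170,-2.6458); α = Δx/Fx = (-843/289) / (-3372/289) = 1/4
check: Δy/Fy = (-6117/2312) / (-6117/578) = 1/4 ✓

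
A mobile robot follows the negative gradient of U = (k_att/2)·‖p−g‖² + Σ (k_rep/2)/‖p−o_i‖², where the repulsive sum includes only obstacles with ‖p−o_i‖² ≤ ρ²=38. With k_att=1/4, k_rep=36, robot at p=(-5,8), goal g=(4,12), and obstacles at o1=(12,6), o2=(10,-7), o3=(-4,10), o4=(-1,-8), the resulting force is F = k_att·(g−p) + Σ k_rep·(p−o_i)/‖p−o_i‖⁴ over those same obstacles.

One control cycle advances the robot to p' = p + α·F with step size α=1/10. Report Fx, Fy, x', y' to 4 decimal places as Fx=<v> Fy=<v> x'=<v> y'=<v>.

Fx=0.8100 Fy=-1.8800 x'=-4.9190 y'=7.8120

F_att = 1/4·(g−p) = 1/4·(9,4) = (2.2500,1.0000)
o1: d²=293 > ρ²=38 → inactive
o2: d²=450 > ρ²=38 → inactive
o3: d²=5 ≤ ρ²=38; F_rep = 36·(-1,-2)/5² = (-1.4400,-2.8800)
o4: d²=272 > ρ²=38 → inactive
F = F_att + ΣF_rep = (0.8100,-1.8800)
p' = p + 1/10·F = (-4.9190,7.8120)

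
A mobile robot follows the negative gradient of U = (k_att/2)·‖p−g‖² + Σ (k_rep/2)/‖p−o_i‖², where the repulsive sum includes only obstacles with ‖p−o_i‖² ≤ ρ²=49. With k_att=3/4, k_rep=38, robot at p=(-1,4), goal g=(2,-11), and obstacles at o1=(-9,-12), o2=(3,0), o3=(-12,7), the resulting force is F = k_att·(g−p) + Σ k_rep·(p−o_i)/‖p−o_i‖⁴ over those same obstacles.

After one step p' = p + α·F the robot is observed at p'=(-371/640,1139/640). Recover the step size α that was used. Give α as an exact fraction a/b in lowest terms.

α = 1/5

F_att = 3/4·(g−p) = 3/4·(3,-15) = (2.2500,-11.2500)
o1: d²=320 > ρ²=49 → inactive
o2: d²=32 ≤ ρ²=49; F_rep = 38·(-4,4)/32² = (-0.1484,0.1484)
o3: d²=130 > ρ²=49 → inactive
F = F_att + ΣF_rep = (2.1016,-11.1016)
Δp = p'−p = (0.4203,-2.2203); α = Δx/Fx = (269/640) / (269/128) = 1/5
check: Δy/Fy = (-1421/640) / (-1421/128) = 1/5 ✓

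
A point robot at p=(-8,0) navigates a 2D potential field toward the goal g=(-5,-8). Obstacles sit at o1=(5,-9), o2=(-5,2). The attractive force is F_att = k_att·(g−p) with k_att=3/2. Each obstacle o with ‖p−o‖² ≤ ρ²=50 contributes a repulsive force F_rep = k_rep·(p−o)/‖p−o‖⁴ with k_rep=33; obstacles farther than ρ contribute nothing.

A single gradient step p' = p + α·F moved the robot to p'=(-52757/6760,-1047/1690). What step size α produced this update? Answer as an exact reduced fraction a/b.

F_att = 3/2·(g−p) = 3/2·(3,-8) = (4.5000,-12.0000)
o1: d²=250 > ρ²=50 → inactive
o2: d²=13 ≤ ρ²=50; F_rep = 33·(-3,-2)/13² = (-0.5858,-0.3905)
F = F_att + ΣF_rep = (3.9142,-12.3905)
Δp = p'−p = (0.1957,-0.6195); α = Δx/Fx = (1323/6760) / (1323/338) = 1/20
check: Δy/Fy = (-1047/1690) / (-2094/169) = 1/20 ✓

α = 1/20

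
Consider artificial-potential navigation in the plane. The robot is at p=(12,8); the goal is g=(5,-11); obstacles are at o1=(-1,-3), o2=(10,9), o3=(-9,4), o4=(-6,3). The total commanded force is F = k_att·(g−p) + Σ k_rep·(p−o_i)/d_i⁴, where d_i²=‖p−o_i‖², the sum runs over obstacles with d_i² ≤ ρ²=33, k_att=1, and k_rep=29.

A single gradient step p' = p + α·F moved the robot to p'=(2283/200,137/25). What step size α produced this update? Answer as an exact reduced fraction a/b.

α = 1/8

F_att = 1·(g−p) = 1·(-7,-19) = (-7.0000,-19.0000)
o1: d²=290 > ρ²=33 → inactive
o2: d²=5 ≤ ρ²=33; F_rep = 29·(2,-1)/5² = (2.3200,-1.1600)
o3: d²=457 > ρ²=33 → inactive
o4: d²=349 > ρ²=33 → inactive
F = F_att + ΣF_rep = (-4.6800,-20.1600)
Δp = p'−p = (-0.5850,-2.5200); α = Δx/Fx = (-117/200) / (-117/25) = 1/8
check: Δy/Fy = (-63/25) / (-504/25) = 1/8 ✓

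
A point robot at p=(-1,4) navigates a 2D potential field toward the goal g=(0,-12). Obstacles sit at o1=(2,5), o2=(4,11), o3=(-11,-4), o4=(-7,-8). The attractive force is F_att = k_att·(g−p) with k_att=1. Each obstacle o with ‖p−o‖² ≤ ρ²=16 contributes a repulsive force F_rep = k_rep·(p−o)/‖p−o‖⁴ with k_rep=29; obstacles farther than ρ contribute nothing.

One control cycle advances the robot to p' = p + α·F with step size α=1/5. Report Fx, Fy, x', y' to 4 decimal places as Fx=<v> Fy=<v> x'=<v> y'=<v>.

Fx=0.1300 Fy=-16.2900 x'=-0.9740 y'=0.7420

F_att = 1·(g−p) = 1·(1,-16) = (1.0000,-16.0000)
o1: d²=10 ≤ ρ²=16; F_rep = 29·(-3,-1)/10² = (-0.8700,-0.2900)
o2: d²=74 > ρ²=16 → inactive
o3: d²=164 > ρ²=16 → inactive
o4: d²=180 > ρ²=16 → inactive
F = F_att + ΣF_rep = (0.1300,-16.2900)
p' = p + 1/5·F = (-0.9740,0.7420)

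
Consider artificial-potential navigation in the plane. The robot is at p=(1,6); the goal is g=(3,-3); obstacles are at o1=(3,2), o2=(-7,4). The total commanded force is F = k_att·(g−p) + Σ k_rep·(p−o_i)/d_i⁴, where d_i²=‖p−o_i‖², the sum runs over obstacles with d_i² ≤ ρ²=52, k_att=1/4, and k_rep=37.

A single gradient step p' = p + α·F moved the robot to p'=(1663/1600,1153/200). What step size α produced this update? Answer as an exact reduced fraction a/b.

α = 1/8

F_att = 1/4·(g−p) = 1/4·(2,-9) = (0.5000,-2.2500)
o1: d²=20 ≤ ρ²=52; F_rep = 37·(-2,4)/20² = (-0.1850,0.3700)
o2: d²=68 > ρ²=52 → inactive
F = F_att + ΣF_rep = (0.3150,-1.8800)
Δp = p'−p = (0.0394,-0.2350); α = Δx/Fx = (63/1600) / (63/200) = 1/8
check: Δy/Fy = (-47/200) / (-47/25) = 1/8 ✓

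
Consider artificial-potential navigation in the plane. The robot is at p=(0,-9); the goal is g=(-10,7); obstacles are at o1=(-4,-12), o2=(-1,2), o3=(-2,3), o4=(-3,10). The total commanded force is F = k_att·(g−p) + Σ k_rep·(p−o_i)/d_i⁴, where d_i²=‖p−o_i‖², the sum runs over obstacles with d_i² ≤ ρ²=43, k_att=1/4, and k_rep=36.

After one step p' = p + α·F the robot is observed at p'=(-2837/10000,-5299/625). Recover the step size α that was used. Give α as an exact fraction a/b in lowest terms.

F_att = 1/4·(g−p) = 1/4·(-10,16) = (-2.5000,4.0000)
o1: d²=25 ≤ ρ²=43; F_rep = 36·(4,3)/25² = (0.2304,0.1728)
o2: d²=122 > ρ²=43 → inactive
o3: d²=148 > ρ²=43 → inactive
o4: d²=370 > ρ²=43 → inactive
F = F_att + ΣF_rep = (-2.2696,4.1728)
Δp = p'−p = (-0.2837,0.5216); α = Δx/Fx = (-2837/10000) / (-2837/1250) = 1/8
check: Δy/Fy = (326/625) / (2608/625) = 1/8 ✓

α = 1/8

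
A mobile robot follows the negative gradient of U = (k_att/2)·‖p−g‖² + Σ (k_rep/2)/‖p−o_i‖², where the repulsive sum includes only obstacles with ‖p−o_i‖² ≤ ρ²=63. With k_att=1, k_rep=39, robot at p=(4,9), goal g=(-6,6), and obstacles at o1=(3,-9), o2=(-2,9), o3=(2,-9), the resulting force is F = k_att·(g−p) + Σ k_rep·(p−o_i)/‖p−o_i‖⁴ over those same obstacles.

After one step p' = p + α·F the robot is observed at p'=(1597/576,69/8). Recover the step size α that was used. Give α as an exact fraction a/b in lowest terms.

F_att = 1·(g−p) = 1·(-10,-3) = (-10.0000,-3.0000)
o1: d²=325 > ρ²=63 → inactive
o2: d²=36 ≤ ρ²=63; F_rep = 39·(6,0)/36² = (0.1806,0.0000)
o3: d²=328 > ρ²=63 → inactive
F = F_att + ΣF_rep = (-9.8194,-3.0000)
Δp = p'−p = (-1.2274,-0.3750); α = Δx/Fx = (-707/576) / (-707/72) = 1/8
check: Δy/Fy = (-3/8) / (-3) = 1/8 ✓

α = 1/8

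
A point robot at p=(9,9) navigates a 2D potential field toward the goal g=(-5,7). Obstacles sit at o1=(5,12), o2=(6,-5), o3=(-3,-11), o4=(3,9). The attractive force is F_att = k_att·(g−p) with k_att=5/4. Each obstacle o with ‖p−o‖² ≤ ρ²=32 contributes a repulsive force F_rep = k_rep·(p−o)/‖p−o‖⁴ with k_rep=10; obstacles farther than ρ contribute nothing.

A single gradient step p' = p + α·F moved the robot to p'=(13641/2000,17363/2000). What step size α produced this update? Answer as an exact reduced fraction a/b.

F_att = 5/4·(g−p) = 5/4·(-14,-2) = (-17.5000,-2.5000)
o1: d²=25 ≤ ρ²=32; F_rep = 10·(4,-3)/25² = (0.0640,-0.0480)
o2: d²=205 > ρ²=32 → inactive
o3: d²=544 > ρ²=32 → inactive
o4: d²=36 > ρ²=32 → inactive
F = F_att + ΣF_rep = (-17.4360,-2.5480)
Δp = p'−p = (-2.1795,-0.3185); α = Δx/Fx = (-4359/2000) / (-4359/250) = 1/8
check: Δy/Fy = (-637/2000) / (-637/250) = 1/8 ✓

α = 1/8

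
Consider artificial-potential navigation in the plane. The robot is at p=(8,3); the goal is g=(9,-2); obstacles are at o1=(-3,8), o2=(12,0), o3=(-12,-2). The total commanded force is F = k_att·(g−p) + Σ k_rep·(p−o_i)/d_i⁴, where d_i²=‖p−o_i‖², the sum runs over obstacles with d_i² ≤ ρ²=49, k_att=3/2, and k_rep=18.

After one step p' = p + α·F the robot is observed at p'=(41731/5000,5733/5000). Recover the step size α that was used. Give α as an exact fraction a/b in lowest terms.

F_att = 3/2·(g−p) = 3/2·(1,-5) = (1.5000,-7.5000)
o1: d²=146 > ρ²=49 → inactive
o2: d²=25 ≤ ρ²=49; F_rep = 18·(-4,3)/25² = (-0.1152,0.0864)
o3: d²=425 > ρ²=49 → inactive
F = F_att + ΣF_rep = (1.3848,-7.4136)
Δp = p'−p = (0.3462,-1.8534); α = Δx/Fx = (1731/5000) / (1731/1250) = 1/4
check: Δy/Fy = (-9267/5000) / (-9267/1250) = 1/4 ✓

α = 1/4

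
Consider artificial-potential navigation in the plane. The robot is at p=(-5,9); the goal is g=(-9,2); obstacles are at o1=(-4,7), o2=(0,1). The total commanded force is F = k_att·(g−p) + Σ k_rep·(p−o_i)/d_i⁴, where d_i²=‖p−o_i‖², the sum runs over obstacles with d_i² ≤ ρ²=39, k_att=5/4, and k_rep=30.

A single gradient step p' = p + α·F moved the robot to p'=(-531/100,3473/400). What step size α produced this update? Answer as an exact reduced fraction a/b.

F_att = 5/4·(g−p) = 5/4·(-4,-7) = (-5.0000,-8.7500)
o1: d²=5 ≤ ρ²=39; F_rep = 30·(-1,2)/5² = (-1.2000,2.4000)
o2: d²=89 > ρ²=39 → inactive
F = F_att + ΣF_rep = (-6.2000,-6.3500)
Δp = p'−p = (-0.3100,-0.3175); α = Δx/Fx = (-31/100) / (-31/5) = 1/20
check: Δy/Fy = (-127/400) / (-127/20) = 1/20 ✓

α = 1/20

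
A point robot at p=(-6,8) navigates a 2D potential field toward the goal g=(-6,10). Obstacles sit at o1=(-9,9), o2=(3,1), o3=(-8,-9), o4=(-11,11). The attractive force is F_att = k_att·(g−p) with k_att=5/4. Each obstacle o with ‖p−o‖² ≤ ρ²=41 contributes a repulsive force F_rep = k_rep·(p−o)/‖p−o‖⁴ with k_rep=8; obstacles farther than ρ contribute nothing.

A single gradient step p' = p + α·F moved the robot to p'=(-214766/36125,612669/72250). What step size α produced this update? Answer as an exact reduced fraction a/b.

α = 1/5

F_att = 5/4·(g−p) = 5/4·(0,2) = (0.0000,2.5000)
o1: d²=10 ≤ ρ²=41; F_rep = 8·(3,-1)/10² = (0.2400,-0.0800)
o2: d²=130 > ρ²=41 → inactive
o3: d²=293 > ρ²=41 → inactive
o4: d²=34 ≤ ρ²=41; F_rep = 8·(5,-3)/34² = (0.0346,-0.0208)
F = F_att + ΣF_rep = (0.2746,2.3992)
Δp = p'−p = (0.0549,0.4798); α = Δx/Fx = (1984/36125) / (1984/7225) = 1/5
check: Δy/Fy = (34669/72250) / (34669/14450) = 1/5 ✓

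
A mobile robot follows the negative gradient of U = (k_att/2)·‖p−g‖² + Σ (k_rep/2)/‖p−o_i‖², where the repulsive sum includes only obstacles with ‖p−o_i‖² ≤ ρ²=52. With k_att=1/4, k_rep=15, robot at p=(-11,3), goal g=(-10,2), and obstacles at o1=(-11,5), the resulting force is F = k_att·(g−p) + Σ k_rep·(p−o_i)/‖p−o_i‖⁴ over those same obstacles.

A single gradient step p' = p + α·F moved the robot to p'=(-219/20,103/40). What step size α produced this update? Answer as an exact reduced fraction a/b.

F_att = 1/4·(g−p) = 1/4·(1,-1) = (0.2500,-0.2500)
o1: d²=4 ≤ ρ²=52; F_rep = 15·(0,-2)/4² = (0.0000,-1.8750)
F = F_att + ΣF_rep = (0.2500,-2.1250)
Δp = p'−p = (0.0500,-0.4250); α = Δx/Fx = (1/20) / (1/4) = 1/5
check: Δy/Fy = (-17/40) / (-17/8) = 1/5 ✓

α = 1/5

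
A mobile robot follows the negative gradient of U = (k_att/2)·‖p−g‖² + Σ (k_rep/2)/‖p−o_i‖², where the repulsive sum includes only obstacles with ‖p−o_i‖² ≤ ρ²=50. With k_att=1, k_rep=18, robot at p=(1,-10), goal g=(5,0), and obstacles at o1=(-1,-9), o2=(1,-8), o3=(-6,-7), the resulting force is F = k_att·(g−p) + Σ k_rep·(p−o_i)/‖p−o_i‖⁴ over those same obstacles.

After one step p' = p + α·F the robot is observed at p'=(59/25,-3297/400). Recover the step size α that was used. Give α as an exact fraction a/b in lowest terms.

α = 1/4

F_att = 1·(g−p) = 1·(4,10) = (4.0000,10.0000)
o1: d²=5 ≤ ρ²=50; F_rep = 18·(2,-1)/5² = (1.4400,-0.7200)
o2: d²=4 ≤ ρ²=50; F_rep = 18·(0,-2)/4² = (0.0000,-2.2500)
o3: d²=58 > ρ²=50 → inactive
F = F_att + ΣF_rep = (5.4400,7.0300)
Δp = p'−p = (1.3600,1.7575); α = Δx/Fx = (34/25) / (136/25) = 1/4
check: Δy/Fy = (703/400) / (703/100) = 1/4 ✓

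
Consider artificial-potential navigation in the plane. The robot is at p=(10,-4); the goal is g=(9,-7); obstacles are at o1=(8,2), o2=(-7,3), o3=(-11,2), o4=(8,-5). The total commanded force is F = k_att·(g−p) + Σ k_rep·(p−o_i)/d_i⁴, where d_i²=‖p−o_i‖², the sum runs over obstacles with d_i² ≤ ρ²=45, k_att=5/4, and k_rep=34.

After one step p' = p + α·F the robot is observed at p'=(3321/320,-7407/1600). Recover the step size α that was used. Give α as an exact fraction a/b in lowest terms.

F_att = 5/4·(g−p) = 5/4·(-1,-3) = (-1.2500,-3.7500)
o1: d²=40 ≤ ρ²=45; F_rep = 34·(2,-6)/40² = (0.0425,-0.1275)
o2: d²=338 > ρ²=45 → inactive
o3: d²=477 > ρ²=45 → inactive
o4: d²=5 ≤ ρ²=45; F_rep = 34·(2,1)/5² = (2.7200,1.3600)
F = F_att + ΣF_rep = (1.5125,-2.5175)
Δp = p'−p = (0.3781,-0.6294); α = Δx/Fx = (121/320) / (121/80) = 1/4
check: Δy/Fy = (-1007/1600) / (-1007/400) = 1/4 ✓

α = 1/4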